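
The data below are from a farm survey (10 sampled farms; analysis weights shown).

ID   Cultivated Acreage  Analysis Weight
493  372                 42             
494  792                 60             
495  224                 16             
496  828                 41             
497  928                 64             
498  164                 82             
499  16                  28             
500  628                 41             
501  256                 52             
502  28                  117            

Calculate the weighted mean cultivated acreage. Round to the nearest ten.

Weighted sum = 372×42 + 792×60 + 224×16 + 828×41 + 928×64 + 164×82 + 16×28 + 628×41 + 256×52 + 28×117
  = 15624 + 47520 + 3584 + 33948 + 59392 + 13448 + 448 + 25748 + 13312 + 3276 = 216300
Sum of weights = 42 + 60 + 16 + 41 + 64 + 82 + 28 + 41 + 52 + 117 = 543
Weighted mean = 216300 / 543 = 398.34254

400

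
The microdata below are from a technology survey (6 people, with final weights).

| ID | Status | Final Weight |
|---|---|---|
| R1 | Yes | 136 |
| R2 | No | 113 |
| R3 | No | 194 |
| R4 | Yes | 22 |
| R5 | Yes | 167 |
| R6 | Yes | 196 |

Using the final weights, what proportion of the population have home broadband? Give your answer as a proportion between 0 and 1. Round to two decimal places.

0.63

Sum of weights for 'Yes' = 136 + 22 + 167 + 196 = 521
Total weight = 136 + 113 + 194 + 22 + 167 + 196 = 828
Weighted proportion = 521 / 828 = 0.62922705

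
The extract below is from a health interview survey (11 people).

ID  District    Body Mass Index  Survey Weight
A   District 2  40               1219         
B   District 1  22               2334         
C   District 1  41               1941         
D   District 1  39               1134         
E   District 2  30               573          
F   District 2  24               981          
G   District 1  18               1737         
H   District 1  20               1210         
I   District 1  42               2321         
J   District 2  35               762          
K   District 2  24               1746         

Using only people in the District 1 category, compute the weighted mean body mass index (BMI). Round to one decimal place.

District 1 rows: B, C, D, G, H, I
Weighted sum = 22×2334 + 41×1941 + 39×1134 + 18×1737 + 20×1210 + 42×2321
  = 328103
Sum of weights = 2334 + 1941 + 1134 + 1737 + 1210 + 2321 = 10677
Weighted mean = 328103 / 10677 = 30.729887

30.7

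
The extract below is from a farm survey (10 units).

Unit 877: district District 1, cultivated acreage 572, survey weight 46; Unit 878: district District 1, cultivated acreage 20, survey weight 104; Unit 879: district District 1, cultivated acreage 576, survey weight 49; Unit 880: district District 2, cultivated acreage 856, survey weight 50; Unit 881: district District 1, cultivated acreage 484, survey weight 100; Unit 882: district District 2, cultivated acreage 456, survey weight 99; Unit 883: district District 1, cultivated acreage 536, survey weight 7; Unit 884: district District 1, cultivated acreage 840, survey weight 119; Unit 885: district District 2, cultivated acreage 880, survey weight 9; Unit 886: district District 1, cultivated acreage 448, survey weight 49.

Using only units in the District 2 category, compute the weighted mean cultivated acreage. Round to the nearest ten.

610

District 2 rows: 880, 882, 885
Weighted sum = 95864
Sum of weights = 50 + 99 + 9 = 158
Weighted mean = 95864 / 158 = 606.73418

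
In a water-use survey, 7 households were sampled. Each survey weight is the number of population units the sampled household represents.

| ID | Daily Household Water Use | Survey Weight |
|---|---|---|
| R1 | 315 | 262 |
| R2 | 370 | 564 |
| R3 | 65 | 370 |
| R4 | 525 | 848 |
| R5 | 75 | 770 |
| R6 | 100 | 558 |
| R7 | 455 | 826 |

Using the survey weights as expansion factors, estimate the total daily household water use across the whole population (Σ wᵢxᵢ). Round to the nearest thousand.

Weighted total = 315×262 + 370×564 + 65×370 + 525×848 + 75×770 + 100×558 + 455×826
  = 82530 + 208680 + 24050 + 445200 + 57750 + 55800 + 375830 = 1249840

1250000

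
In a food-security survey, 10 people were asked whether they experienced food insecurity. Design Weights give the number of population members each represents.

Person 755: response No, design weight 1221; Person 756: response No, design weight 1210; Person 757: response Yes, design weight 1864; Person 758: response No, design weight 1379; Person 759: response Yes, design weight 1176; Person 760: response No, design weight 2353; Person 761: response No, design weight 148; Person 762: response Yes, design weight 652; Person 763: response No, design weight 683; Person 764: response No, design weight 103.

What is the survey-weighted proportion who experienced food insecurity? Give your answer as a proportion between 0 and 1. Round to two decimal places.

Sum of weights for 'Yes' = 1864 + 1176 + 652 = 3692
Total weight = 10789
Weighted proportion = 3692 / 10789 = 0.34220039

0.34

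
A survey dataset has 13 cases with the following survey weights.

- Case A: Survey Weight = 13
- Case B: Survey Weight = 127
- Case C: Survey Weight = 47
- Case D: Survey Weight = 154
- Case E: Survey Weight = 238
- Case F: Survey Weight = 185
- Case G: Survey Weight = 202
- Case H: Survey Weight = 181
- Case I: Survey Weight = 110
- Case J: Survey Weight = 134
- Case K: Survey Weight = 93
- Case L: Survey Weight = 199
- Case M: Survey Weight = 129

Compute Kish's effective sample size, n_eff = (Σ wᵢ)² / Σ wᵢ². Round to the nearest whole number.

11

Σ wᵢ = 1812
Σ wᵢ² = 301604
n_eff = 1812² / 301604 = 3283344 / 301604 = 10.886275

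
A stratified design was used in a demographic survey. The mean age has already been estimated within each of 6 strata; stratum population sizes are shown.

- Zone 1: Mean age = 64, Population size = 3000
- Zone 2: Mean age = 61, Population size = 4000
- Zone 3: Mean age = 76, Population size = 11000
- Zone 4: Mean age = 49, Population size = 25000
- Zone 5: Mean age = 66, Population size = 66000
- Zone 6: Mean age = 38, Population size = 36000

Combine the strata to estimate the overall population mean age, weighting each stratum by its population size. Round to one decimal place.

56.7

Σ Nₕ·x̄ₕ = 64×3000 + 61×4000 + 76×11000 + 49×25000 + 66×66000 + 38×36000
  = 192000 + 244000 + 836000 + 1225000 + 4356000 + 1368000 = 8221000
Σ Nₕ = 3000 + 4000 + 11000 + 25000 + 66000 + 36000 = 145000
Overall mean = 8221000 / 145000 = 56.696552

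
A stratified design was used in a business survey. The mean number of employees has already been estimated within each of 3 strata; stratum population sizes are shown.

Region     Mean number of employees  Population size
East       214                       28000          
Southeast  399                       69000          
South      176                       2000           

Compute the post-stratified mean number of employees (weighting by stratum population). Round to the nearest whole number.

Σ Nₕ·x̄ₕ = 214×28000 + 399×69000 + 176×2000
  = 5992000 + 27531000 + 352000 = 33875000
Σ Nₕ = 28000 + 69000 + 2000 = 99000
Overall mean = 33875000 / 99000 = 342.17172

342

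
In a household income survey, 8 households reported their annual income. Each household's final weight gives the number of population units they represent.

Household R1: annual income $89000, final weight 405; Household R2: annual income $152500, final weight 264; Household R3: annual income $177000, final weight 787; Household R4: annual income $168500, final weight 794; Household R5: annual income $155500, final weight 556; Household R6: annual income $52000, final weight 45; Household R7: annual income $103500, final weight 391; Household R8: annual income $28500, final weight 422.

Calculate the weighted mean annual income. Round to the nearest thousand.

Weighted sum = 89000×405 + 152500×264 + 177000×787 + 168500×794 + 155500×556 + 52000×45 + 103500×391 + 28500×422
  = 36045000 + 40260000 + 139299000 + 133789000 + 86458000 + 2340000 + 40468500 + 12027000 = 490686500
Sum of weights = 405 + 264 + 787 + 794 + 556 + 45 + 391 + 422 = 3664
Weighted mean = 490686500 / 3664 = 133920.99

134000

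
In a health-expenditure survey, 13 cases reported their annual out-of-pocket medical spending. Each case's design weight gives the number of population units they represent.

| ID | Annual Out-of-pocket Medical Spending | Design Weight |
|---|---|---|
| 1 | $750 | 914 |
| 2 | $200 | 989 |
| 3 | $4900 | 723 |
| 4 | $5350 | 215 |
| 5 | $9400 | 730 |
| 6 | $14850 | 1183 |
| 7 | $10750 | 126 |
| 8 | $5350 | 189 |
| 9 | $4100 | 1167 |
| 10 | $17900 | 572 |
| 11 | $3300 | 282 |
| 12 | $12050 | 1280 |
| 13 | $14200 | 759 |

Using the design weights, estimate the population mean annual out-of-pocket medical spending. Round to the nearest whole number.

Weighted sum = 74527350
Sum of weights = 9129
Weighted mean = 74527350 / 9129 = 8163.8022

8164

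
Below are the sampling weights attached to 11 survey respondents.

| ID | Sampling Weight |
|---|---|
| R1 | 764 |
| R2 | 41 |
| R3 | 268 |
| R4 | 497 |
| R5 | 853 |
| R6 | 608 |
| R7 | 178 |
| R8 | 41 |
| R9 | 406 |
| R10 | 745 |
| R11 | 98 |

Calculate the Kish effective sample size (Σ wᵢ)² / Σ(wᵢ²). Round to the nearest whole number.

7

Σ wᵢ = 764 + 41 + 268 + 497 + 853 + 608 + 178 + 41 + 406 + 745 + 98 = 4499
Σ wᵢ² = 2764313
n_eff = 4499² / 2764313 = 20241001 / 2764313 = 7.3222537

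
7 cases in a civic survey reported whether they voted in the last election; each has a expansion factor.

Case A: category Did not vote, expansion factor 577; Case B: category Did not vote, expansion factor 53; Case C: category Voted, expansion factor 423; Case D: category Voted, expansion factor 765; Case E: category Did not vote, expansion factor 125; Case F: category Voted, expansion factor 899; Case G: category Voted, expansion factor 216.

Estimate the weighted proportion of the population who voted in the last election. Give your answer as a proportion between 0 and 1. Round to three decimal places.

Sum of weights for 'Voted' = 423 + 765 + 899 + 216 = 2303
Total weight = 577 + 53 + 423 + 765 + 125 + 899 + 216 = 3058
Weighted proportion = 2303 / 3058 = 0.75310661

0.753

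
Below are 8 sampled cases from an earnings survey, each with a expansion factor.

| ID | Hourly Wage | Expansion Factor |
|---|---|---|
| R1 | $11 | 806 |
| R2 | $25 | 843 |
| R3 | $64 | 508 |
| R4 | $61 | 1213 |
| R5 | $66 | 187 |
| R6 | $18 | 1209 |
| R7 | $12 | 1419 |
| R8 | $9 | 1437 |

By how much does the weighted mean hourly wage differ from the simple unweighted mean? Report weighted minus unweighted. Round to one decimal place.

-6.9

Unweighted sum = 11 + 25 + 64 + 61 + 66 + 18 + 12 + 9 = 266
Unweighted mean = 266 / 8 = 33.25
Weighted sum = 11×806 + 25×843 + 64×508 + 61×1213 + 66×187 + 18×1209 + 12×1419 + 9×1437
  = 8866 + 21075 + 32512 + 73993 + 12342 + 21762 + 17028 + 12933 = 200511
Sum of weights = 806 + 843 + 508 + 1213 + 187 + 1209 + 1419 + 1437 = 7622
Weighted mean = 200511 / 7622 = 26.306875
Difference (weighted minus unweighted) = -6.9431252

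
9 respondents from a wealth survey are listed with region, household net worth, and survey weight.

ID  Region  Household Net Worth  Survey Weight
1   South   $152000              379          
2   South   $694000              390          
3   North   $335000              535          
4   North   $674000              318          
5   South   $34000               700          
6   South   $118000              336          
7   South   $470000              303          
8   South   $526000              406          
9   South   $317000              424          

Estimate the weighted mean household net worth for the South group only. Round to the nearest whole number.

300235

South rows: 1, 2, 5, 6, 7, 8, 9
Weighted sum = 152000×379 + 694000×390 + 34000×700 + 118000×336 + 470000×303 + 526000×406 + 317000×424
  = 57608000 + 270660000 + 23800000 + 39648000 + 142410000 + 213556000 + 134408000 = 882090000
Sum of weights = 379 + 390 + 700 + 336 + 303 + 406 + 424 = 2938
Weighted mean = 882090000 / 2938 = 300234.85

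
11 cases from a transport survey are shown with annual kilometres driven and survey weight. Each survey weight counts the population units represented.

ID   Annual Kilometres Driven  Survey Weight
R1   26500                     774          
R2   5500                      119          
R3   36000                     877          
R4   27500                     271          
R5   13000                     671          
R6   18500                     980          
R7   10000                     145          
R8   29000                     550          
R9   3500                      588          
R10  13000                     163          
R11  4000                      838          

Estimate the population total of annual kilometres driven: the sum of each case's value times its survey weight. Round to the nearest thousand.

Weighted total = 26500×774 + 5500×119 + 36000×877 + 27500×271 + 13000×671 + 18500×980 + 10000×145 + 29000×550 + 3500×588 + 13000×163 + 4000×838
  = 20511000 + 654500 + 31572000 + 7452500 + 8723000 + 18130000 + 1450000 + 15950000 + 2058000 + 2119000 + 3352000 = 111972000

111972000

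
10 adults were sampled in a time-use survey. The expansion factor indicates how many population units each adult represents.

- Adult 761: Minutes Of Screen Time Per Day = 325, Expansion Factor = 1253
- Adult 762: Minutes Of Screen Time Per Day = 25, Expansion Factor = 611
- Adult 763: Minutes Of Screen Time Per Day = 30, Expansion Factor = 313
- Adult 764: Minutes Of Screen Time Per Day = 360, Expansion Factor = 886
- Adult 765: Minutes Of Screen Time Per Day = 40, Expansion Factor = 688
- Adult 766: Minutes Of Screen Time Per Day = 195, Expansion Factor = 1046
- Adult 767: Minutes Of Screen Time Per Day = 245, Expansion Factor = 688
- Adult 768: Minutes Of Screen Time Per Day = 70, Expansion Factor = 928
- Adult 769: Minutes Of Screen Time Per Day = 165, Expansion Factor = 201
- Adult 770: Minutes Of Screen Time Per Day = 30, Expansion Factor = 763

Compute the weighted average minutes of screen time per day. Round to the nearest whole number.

Weighted sum = 325×1253 + 25×611 + 30×313 + 360×886 + 40×688 + 195×1046 + 245×688 + 70×928 + 165×201 + 30×763
  = 407225 + 15275 + 9390 + 318960 + 27520 + 203970 + 168560 + 64960 + 33165 + 22890 = 1271915
Sum of weights = 1253 + 611 + 313 + 886 + 688 + 1046 + 688 + 928 + 201 + 763 = 7377
Weighted mean = 1271915 / 7377 = 172.41629

172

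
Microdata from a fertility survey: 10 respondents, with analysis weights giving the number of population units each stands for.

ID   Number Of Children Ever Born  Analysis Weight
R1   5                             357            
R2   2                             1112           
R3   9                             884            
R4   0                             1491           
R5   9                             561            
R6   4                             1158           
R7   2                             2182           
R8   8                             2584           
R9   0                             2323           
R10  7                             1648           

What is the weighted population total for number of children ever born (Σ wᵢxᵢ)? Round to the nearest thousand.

Weighted total = 58218

58000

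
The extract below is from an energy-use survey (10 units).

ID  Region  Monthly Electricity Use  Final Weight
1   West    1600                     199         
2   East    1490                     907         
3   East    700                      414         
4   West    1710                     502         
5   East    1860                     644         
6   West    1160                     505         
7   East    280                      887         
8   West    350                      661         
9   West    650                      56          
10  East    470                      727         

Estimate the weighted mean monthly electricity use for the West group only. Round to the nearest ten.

West rows: 1, 4, 6, 8, 9
Weighted sum = 1600×199 + 1710×502 + 1160×505 + 350×661 + 650×56
  = 2030370
Sum of weights = 1923
Weighted mean = 2030370 / 1923 = 1055.8346

1060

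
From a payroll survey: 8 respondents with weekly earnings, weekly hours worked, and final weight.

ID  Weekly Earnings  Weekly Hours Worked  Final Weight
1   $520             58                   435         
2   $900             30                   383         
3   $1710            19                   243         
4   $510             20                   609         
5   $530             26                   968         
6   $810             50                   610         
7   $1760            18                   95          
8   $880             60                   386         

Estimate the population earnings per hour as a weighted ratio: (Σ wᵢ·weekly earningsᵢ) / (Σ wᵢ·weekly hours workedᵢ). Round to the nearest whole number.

Σ wᵢ·y = 2811040
Σ wᵢ·x = 58×435 + 30×383 + 19×243 + 20×609 + 26×968 + 50×610 + 18×95 + 60×386
  = 25230 + 11490 + 4617 + 12180 + 25168 + 30500 + 1710 + 23160 = 134055
Ratio = 2811040 / 134055 = 20.969304

21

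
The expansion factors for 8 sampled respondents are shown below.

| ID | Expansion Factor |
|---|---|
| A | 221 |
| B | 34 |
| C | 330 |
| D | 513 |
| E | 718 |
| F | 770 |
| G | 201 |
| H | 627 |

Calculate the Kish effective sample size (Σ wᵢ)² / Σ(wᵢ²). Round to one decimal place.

Σ wᵢ = 221 + 34 + 330 + 513 + 718 + 770 + 201 + 627 = 3414
Σ wᵢ² = 48841 + 1156 + 108900 + 263169 + 515524 + 592900 + 40401 + 393129 = 1964020
n_eff = 3414² / 1964020 = 11655396 / 1964020 = 5.9344589

5.9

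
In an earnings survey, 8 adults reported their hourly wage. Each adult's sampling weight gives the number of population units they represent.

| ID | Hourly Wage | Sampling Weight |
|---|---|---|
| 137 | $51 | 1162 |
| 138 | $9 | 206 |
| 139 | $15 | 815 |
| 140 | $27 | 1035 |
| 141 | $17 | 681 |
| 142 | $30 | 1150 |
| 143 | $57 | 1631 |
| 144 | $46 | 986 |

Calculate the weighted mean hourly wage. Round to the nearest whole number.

37

Weighted sum = 51×1162 + 9×206 + 15×815 + 27×1035 + 17×681 + 30×1150 + 57×1631 + 46×986
  = 59262 + 1854 + 12225 + 27945 + 11577 + 34500 + 92967 + 45356 = 285686
Sum of weights = 1162 + 206 + 815 + 1035 + 681 + 1150 + 1631 + 986 = 7666
Weighted mean = 285686 / 7666 = 37.266632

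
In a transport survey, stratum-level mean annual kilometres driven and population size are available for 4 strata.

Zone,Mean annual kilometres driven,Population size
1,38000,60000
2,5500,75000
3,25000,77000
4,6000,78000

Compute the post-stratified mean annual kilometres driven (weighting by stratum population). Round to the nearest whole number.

17536

Σ Nₕ·x̄ₕ = 38000×60000 + 5500×75000 + 25000×77000 + 6000×78000
  = 2280000000 + 412500000 + 1925000000 + 468000000 = 5085500000
Σ Nₕ = 60000 + 75000 + 77000 + 78000 = 290000
Overall mean = 5085500000 / 290000 = 17536.207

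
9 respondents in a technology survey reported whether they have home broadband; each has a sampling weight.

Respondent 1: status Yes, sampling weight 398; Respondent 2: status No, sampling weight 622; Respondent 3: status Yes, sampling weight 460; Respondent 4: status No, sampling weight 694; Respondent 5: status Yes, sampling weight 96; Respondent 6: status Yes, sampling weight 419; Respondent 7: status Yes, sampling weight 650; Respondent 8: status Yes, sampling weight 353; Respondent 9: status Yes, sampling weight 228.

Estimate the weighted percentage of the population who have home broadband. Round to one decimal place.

66.4

Sum of weights for 'Yes' = 398 + 460 + 96 + 419 + 650 + 353 + 228 = 2604
Total weight = 398 + 622 + 460 + 694 + 96 + 419 + 650 + 353 + 228 = 3920
Weighted proportion = 2604 / 3920 = 0.66428571 → 66.428571%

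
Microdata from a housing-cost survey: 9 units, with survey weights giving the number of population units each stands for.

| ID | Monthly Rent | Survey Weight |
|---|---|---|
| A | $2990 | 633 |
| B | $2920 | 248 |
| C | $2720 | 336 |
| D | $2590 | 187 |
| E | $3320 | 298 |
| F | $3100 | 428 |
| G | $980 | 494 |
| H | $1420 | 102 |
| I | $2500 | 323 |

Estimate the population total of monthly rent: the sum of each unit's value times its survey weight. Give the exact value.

Weighted total = 2990×633 + 2920×248 + 2720×336 + 2590×187 + 3320×298 + 3100×428 + 980×494 + 1420×102 + 2500×323
  = 1892670 + 724160 + 913920 + 484330 + 989360 + 1326800 + 484120 + 144840 + 807500 = 7767700

7767700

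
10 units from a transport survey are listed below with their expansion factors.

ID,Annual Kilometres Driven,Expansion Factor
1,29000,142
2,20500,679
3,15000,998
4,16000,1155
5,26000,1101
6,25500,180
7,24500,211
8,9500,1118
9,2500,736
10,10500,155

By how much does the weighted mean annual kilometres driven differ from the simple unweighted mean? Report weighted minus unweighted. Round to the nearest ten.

Unweighted sum = 29000 + 20500 + 15000 + 16000 + 26000 + 25500 + 24500 + 9500 + 2500 + 10500 = 179000
Unweighted mean = 179000 / 10 = 17900
Weighted sum = 29000×142 + 20500×679 + 15000×998 + 16000×1155 + 26000×1101 + 25500×180 + 24500×211 + 9500×1118 + 2500×736 + 10500×155
  = 4118000 + 13919500 + 14970000 + 18480000 + 28626000 + 4590000 + 5169500 + 10621000 + 1840000 + 1627500 = 103961500
Sum of weights = 142 + 679 + 998 + 1155 + 1101 + 180 + 211 + 1118 + 736 + 155 = 6475
Weighted mean = 103961500 / 6475 = 16055.83
Difference (weighted minus unweighted) = -1844.1699

-1840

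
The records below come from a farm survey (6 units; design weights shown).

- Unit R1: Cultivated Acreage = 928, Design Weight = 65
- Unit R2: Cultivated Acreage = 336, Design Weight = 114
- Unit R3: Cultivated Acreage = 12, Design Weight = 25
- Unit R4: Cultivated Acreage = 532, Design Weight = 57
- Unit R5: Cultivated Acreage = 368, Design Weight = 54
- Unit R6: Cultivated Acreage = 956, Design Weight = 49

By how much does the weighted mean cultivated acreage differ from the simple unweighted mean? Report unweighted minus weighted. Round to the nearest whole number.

-16

Unweighted sum = 928 + 336 + 12 + 532 + 368 + 956 = 3132
Unweighted mean = 3132 / 6 = 522
Weighted sum = 195964
Sum of weights = 65 + 114 + 25 + 57 + 54 + 49 = 364
Weighted mean = 195964 / 364 = 538.36264
Difference (unweighted minus weighted) = -16.362637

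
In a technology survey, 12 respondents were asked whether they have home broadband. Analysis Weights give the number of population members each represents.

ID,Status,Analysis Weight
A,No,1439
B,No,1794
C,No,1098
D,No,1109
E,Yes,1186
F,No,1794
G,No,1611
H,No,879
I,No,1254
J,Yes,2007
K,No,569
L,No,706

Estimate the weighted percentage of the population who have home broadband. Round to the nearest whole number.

Sum of weights for 'Yes' = 1186 + 2007 = 3193
Total weight = 15446
Weighted proportion = 3193 / 15446 = 0.20672019 → 20.672019%

21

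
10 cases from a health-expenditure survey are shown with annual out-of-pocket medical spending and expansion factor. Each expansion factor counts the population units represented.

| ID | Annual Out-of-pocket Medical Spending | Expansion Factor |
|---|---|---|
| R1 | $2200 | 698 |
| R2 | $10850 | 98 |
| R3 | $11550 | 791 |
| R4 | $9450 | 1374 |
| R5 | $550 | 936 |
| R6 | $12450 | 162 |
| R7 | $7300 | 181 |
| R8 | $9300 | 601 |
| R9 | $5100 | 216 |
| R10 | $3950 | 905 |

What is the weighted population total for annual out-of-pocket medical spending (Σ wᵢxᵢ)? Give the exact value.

Weighted total = 2200×698 + 10850×98 + 11550×791 + 9450×1374 + 550×936 + 12450×162 + 7300×181 + 9300×601 + 5100×216 + 3950×905
  = 38837900

38837900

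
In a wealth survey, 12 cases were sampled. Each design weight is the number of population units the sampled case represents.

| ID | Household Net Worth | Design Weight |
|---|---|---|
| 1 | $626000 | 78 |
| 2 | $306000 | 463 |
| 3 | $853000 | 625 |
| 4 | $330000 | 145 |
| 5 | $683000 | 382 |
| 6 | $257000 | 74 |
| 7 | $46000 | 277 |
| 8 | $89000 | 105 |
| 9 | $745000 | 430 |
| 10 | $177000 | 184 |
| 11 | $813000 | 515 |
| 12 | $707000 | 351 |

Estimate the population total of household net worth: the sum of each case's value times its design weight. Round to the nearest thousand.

Weighted total = 626000×78 + 306000×463 + 853000×625 + 330000×145 + 683000×382 + 257000×74 + 46000×277 + 89000×105 + 745000×430 + 177000×184 + 813000×515 + 707000×351
  = 48828000 + 141678000 + 533125000 + 47850000 + 260906000 + 19018000 + 12742000 + 9345000 + 320350000 + 32568000 + 418695000 + 248157000 = 2093262000

2093262000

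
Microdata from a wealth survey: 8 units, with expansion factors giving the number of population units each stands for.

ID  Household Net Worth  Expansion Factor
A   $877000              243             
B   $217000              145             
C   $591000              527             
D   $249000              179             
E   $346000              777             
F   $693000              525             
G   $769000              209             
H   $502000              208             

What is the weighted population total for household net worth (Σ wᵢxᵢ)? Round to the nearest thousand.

1498408000

Weighted total = 877000×243 + 217000×145 + 591000×527 + 249000×179 + 346000×777 + 693000×525 + 769000×209 + 502000×208
  = 213111000 + 31465000 + 311457000 + 44571000 + 268842000 + 363825000 + 160721000 + 104416000 = 1498408000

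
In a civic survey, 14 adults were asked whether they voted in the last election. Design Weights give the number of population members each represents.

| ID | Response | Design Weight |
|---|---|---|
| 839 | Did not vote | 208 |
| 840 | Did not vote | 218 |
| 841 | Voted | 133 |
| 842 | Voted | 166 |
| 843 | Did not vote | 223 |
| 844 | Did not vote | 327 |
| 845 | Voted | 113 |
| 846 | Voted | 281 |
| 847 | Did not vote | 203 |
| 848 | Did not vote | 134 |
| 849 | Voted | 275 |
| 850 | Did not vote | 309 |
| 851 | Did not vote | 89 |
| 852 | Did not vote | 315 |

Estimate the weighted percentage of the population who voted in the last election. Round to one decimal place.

32.3

Sum of weights for 'Voted' = 133 + 166 + 113 + 281 + 275 = 968
Total weight = 2994
Weighted proportion = 968 / 2994 = 0.32331329 → 32.331329%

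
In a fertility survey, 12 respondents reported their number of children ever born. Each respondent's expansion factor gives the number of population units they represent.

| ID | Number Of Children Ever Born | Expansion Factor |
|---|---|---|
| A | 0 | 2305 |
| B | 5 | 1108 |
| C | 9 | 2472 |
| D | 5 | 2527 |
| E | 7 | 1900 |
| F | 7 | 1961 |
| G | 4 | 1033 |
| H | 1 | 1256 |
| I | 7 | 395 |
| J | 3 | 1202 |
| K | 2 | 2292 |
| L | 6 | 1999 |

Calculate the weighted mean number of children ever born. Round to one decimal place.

Weighted sum = 0×2305 + 5×1108 + 9×2472 + 5×2527 + 7×1900 + 7×1961 + 4×1033 + 1×1256 + 7×395 + 3×1202 + 2×2292 + 6×1999
  = 0 + 5540 + 22248 + 12635 + 13300 + 13727 + 4132 + 1256 + 2765 + 3606 + 4584 + 11994 = 95787
Sum of weights = 2305 + 1108 + 2472 + 2527 + 1900 + 1961 + 1033 + 1256 + 395 + 1202 + 2292 + 1999 = 20450
Weighted mean = 95787 / 20450 = 4.6839609

4.7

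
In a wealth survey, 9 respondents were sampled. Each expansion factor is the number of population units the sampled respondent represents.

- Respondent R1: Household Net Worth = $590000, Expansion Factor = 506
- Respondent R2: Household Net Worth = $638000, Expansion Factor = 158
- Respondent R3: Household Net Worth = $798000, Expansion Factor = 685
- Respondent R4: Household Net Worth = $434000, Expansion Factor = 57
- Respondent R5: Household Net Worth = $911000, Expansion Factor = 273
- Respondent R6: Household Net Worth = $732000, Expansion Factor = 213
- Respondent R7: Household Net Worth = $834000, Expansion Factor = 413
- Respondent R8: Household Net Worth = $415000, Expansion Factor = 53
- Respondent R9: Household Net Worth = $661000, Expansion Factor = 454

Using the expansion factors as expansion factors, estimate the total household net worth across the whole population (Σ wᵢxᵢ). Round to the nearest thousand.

Weighted total = 590000×506 + 638000×158 + 798000×685 + 434000×57 + 911000×273 + 732000×213 + 834000×413 + 415000×53 + 661000×454
  = 298540000 + 100804000 + 546630000 + 24738000 + 248703000 + 155916000 + 344442000 + 21995000 + 300094000 = 2041862000

2041862000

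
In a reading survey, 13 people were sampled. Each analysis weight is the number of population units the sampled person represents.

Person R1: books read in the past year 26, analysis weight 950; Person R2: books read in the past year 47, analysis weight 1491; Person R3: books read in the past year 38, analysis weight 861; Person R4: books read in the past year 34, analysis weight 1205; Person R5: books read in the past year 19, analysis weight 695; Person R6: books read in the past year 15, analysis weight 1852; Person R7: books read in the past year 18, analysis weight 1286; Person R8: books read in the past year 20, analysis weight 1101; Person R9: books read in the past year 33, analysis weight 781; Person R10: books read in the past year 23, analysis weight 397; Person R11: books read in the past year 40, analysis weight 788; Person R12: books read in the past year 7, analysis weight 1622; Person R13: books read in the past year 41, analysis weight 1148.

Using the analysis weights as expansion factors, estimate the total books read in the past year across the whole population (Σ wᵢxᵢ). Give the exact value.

379464

Weighted total = 379464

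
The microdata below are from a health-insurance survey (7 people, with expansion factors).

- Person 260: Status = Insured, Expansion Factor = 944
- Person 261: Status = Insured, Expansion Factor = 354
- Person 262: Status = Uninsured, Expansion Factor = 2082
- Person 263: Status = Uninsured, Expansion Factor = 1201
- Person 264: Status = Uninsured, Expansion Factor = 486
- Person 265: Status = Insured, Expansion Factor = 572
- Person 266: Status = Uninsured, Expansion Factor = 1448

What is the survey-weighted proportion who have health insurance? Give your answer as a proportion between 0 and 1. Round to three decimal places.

Sum of weights for 'Insured' = 944 + 354 + 572 = 1870
Total weight = 944 + 354 + 2082 + 1201 + 486 + 572 + 1448 = 7087
Weighted proportion = 1870 / 7087 = 0.26386341

0.264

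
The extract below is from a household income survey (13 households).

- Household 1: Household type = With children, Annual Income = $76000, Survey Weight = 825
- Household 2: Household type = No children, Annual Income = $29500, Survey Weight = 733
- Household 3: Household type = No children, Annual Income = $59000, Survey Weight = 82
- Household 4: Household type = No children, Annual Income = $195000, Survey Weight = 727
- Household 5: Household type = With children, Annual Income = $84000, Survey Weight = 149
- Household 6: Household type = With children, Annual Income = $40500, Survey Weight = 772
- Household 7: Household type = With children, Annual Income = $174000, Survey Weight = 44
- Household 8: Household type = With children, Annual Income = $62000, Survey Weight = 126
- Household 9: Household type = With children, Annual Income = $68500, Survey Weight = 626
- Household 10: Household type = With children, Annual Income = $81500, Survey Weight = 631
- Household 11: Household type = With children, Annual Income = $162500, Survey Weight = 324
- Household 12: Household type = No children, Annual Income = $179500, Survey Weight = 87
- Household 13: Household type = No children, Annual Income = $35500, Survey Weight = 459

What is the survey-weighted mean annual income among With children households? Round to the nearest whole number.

76897

With children rows: 1, 5, 6, 7, 8, 9, 10, 11
Weighted sum = 76000×825 + 84000×149 + 40500×772 + 174000×44 + 62000×126 + 68500×626 + 81500×631 + 162500×324
  = 62700000 + 12516000 + 31266000 + 7656000 + 7812000 + 42881000 + 51426500 + 52650000 = 268907500
Sum of weights = 825 + 149 + 772 + 44 + 126 + 626 + 631 + 324 = 3497
Weighted mean = 268907500 / 3497 = 76896.626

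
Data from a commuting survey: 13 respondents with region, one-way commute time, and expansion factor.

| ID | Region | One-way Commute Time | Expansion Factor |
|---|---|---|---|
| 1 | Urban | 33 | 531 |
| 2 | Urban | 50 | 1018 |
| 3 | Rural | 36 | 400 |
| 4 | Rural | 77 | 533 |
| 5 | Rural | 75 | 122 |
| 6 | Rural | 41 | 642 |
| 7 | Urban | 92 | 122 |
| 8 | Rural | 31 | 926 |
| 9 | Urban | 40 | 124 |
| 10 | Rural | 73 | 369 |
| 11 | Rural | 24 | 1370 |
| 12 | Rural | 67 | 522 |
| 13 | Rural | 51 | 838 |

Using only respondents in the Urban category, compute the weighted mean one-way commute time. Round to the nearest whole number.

Urban rows: 1, 2, 7, 9
Weighted sum = 33×531 + 50×1018 + 92×122 + 40×124
  = 17523 + 50900 + 11224 + 4960 = 84607
Sum of weights = 531 + 1018 + 122 + 124 = 1795
Weighted mean = 84607 / 1795 = 47.134819

47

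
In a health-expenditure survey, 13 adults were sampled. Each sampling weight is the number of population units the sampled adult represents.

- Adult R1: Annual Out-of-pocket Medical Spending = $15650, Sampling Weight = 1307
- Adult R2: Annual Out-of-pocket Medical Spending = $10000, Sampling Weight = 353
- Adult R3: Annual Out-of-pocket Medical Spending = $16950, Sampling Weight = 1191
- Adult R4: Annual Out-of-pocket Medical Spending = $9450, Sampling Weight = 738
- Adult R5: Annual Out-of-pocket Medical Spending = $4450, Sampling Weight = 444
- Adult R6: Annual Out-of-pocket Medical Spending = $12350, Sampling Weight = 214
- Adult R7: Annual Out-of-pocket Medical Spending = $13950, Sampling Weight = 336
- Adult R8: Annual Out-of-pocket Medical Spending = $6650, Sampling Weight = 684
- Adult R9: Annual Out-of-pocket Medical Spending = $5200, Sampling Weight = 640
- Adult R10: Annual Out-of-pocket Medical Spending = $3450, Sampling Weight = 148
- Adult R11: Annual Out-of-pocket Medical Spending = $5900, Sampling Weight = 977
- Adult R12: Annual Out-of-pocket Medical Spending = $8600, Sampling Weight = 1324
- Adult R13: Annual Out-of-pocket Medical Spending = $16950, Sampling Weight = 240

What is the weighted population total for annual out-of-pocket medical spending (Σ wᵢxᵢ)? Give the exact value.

Weighted total = 90057900

90057900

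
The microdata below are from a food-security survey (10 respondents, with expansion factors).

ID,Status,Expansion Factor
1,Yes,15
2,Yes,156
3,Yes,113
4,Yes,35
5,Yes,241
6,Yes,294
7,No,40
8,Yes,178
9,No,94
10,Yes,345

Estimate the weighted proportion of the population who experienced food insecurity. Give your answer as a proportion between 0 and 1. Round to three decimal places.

0.911

Sum of weights for 'Yes' = 15 + 156 + 113 + 35 + 241 + 294 + 178 + 345 = 1377
Total weight = 15 + 156 + 113 + 35 + 241 + 294 + 40 + 178 + 94 + 345 = 1511
Weighted proportion = 1377 / 1511 = 0.91131701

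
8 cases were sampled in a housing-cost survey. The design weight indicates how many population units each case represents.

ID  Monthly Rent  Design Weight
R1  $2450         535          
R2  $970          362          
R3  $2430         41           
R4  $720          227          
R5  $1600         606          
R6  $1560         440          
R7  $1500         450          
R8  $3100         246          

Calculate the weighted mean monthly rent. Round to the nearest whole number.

Weighted sum = 2450×535 + 970×362 + 2430×41 + 720×227 + 1600×606 + 1560×440 + 1500×450 + 3100×246
  = 1310750 + 351140 + 99630 + 163440 + 969600 + 686400 + 675000 + 762600 = 5018560
Sum of weights = 535 + 362 + 41 + 227 + 606 + 440 + 450 + 246 = 2907
Weighted mean = 5018560 / 2907 = 1726.3708

1726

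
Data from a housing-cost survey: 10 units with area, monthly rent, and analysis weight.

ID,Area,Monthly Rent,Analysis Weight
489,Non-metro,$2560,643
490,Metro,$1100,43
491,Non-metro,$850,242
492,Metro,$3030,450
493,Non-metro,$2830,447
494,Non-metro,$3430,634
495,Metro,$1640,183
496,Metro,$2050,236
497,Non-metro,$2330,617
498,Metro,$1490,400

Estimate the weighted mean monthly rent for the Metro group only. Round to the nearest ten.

2130

Metro rows: 490, 492, 495, 496, 498
Weighted sum = 1100×43 + 3030×450 + 1640×183 + 2050×236 + 1490×400
  = 47300 + 1363500 + 300120 + 483800 + 596000 = 2790720
Sum of weights = 43 + 450 + 183 + 236 + 400 = 1312
Weighted mean = 2790720 / 1312 = 2127.0732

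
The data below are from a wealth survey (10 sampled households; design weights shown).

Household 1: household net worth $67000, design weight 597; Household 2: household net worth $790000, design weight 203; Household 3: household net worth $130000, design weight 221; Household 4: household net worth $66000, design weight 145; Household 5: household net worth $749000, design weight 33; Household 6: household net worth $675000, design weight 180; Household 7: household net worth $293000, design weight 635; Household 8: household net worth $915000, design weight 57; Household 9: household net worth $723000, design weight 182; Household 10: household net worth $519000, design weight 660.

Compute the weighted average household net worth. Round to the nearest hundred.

Weighted sum = 67000×597 + 790000×203 + 130000×221 + 66000×145 + 749000×33 + 675000×180 + 293000×635 + 915000×57 + 723000×182 + 519000×660
  = 1097222000
Sum of weights = 597 + 203 + 221 + 145 + 33 + 180 + 635 + 57 + 182 + 660 = 2913
Weighted mean = 1097222000 / 2913 = 376663.92

376700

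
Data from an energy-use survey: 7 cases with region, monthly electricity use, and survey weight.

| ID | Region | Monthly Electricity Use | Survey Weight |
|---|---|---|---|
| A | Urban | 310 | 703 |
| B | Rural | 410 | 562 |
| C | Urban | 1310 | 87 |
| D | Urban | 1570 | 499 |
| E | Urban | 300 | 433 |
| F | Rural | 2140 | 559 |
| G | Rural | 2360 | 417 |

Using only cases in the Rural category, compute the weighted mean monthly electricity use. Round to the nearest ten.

Rural rows: B, F, G
Weighted sum = 410×562 + 2140×559 + 2360×417
  = 230420 + 1196260 + 984120 = 2410800
Sum of weights = 562 + 559 + 417 = 1538
Weighted mean = 2410800 / 1538 = 1567.4902

1570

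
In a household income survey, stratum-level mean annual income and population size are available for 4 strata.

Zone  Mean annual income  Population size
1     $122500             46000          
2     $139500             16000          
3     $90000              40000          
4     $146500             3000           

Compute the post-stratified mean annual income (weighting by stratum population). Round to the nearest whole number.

Σ Nₕ·x̄ₕ = 122500×46000 + 139500×16000 + 90000×40000 + 146500×3000
  = 11906500000
Σ Nₕ = 105000
Overall mean = 11906500000 / 105000 = 113395.24

113395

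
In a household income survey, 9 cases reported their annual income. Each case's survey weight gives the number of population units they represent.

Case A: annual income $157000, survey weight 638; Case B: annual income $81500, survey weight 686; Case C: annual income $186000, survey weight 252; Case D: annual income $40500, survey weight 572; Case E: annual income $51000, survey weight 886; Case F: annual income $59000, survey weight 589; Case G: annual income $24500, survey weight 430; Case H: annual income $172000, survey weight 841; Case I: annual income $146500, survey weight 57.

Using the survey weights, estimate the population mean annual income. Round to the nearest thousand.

95000

Weighted sum = 157000×638 + 81500×686 + 186000×252 + 40500×572 + 51000×886 + 59000×589 + 24500×430 + 172000×841 + 146500×57
  = 100166000 + 55909000 + 46872000 + 23166000 + 45186000 + 34751000 + 10535000 + 144652000 + 8350500 = 469587500
Sum of weights = 638 + 686 + 252 + 572 + 886 + 589 + 430 + 841 + 57 = 4951
Weighted mean = 469587500 / 4951 = 94847.001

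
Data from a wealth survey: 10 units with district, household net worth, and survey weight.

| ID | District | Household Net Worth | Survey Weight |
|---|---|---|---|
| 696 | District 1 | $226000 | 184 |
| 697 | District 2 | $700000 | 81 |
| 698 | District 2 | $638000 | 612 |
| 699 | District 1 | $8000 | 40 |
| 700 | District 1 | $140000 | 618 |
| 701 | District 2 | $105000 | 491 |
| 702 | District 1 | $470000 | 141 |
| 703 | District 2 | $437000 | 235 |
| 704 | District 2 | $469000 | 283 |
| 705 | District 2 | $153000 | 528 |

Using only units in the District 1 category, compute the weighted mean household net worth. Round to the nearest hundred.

District 1 rows: 696, 699, 700, 702
Weighted sum = 226000×184 + 8000×40 + 140000×618 + 470000×141
  = 41584000 + 320000 + 86520000 + 66270000 = 194694000
Sum of weights = 184 + 40 + 618 + 141 = 983
Weighted mean = 194694000 / 983 = 198061.04

198100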